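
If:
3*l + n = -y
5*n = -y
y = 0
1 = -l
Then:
No Solution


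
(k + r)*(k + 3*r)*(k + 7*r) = k^3 + 11*k^2*r + 31*k*r^2 + 21*r^3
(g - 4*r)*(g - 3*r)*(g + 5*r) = g^3 - 2*g^2*r - 23*g*r^2 + 60*r^3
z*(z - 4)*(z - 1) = z^3 - 5*z^2 + 4*z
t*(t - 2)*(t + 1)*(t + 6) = t^4 + 5*t^3 - 8*t^2 - 12*t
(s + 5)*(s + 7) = s^2 + 12*s + 35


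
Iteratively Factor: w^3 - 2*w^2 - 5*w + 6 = (w - 1)*(w^2 - w - 6) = (w - 3)*(w - 1)*(w + 2)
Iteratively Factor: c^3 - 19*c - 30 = (c - 5)*(c^2 + 5*c + 6) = (c - 5)*(c + 3)*(c + 2)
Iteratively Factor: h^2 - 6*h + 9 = (h - 3)*(h - 3)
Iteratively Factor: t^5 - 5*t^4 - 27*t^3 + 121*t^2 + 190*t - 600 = (t - 2)*(t^4 - 3*t^3 - 33*t^2 + 55*t + 300) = (t - 5)*(t - 2)*(t^3 + 2*t^2 - 23*t - 60) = (t - 5)^2*(t - 2)*(t^2 + 7*t + 12) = (t - 5)^2*(t - 2)*(t + 3)*(t + 4)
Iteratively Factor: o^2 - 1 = (o + 1)*(o - 1)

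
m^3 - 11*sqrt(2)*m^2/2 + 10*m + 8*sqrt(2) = (m - 4*sqrt(2))*(m - 2*sqrt(2))*(m + sqrt(2)/2)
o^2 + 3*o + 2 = (o + 1)*(o + 2)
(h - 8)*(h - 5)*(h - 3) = h^3 - 16*h^2 + 79*h - 120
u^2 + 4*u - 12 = (u - 2)*(u + 6)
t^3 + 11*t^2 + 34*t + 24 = (t + 1)*(t + 4)*(t + 6)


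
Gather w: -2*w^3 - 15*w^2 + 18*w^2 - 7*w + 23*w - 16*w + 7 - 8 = -2*w^3 + 3*w^2 - 1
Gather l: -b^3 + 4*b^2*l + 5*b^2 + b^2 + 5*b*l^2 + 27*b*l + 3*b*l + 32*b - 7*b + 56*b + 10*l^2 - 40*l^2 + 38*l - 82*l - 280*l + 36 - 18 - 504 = -b^3 + 6*b^2 + 81*b + l^2*(5*b - 30) + l*(4*b^2 + 30*b - 324) - 486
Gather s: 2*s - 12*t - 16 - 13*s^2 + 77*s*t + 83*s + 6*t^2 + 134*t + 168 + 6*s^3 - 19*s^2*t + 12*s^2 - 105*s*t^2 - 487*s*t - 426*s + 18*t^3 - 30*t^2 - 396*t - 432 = 6*s^3 + s^2*(-19*t - 1) + s*(-105*t^2 - 410*t - 341) + 18*t^3 - 24*t^2 - 274*t - 280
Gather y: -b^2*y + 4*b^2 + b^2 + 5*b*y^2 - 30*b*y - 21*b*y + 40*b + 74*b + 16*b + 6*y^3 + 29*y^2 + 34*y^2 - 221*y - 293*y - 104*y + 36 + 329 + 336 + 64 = 5*b^2 + 130*b + 6*y^3 + y^2*(5*b + 63) + y*(-b^2 - 51*b - 618) + 765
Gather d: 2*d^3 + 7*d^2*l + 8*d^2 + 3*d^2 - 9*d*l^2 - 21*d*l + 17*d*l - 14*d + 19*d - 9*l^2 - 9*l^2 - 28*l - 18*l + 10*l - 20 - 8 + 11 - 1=2*d^3 + d^2*(7*l + 11) + d*(-9*l^2 - 4*l + 5) - 18*l^2 - 36*l - 18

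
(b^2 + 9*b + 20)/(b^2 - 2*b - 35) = (b + 4)/(b - 7)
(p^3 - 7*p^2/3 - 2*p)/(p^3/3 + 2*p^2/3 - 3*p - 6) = p*(3*p + 2)/(p^2 + 5*p + 6)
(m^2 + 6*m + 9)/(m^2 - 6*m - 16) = (m^2 + 6*m + 9)/(m^2 - 6*m - 16)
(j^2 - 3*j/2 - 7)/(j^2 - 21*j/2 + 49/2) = (j + 2)/(j - 7)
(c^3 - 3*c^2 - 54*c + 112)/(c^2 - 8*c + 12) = (c^2 - c - 56)/(c - 6)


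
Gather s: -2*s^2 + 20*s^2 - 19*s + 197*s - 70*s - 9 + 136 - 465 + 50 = 18*s^2 + 108*s - 288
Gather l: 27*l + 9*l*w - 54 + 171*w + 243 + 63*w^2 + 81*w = l*(9*w + 27) + 63*w^2 + 252*w + 189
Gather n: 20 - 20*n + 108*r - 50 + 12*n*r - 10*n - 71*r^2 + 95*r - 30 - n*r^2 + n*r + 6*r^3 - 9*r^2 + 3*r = n*(-r^2 + 13*r - 30) + 6*r^3 - 80*r^2 + 206*r - 60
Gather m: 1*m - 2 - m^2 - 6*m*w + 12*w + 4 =-m^2 + m*(1 - 6*w) + 12*w + 2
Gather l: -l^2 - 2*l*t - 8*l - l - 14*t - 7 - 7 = -l^2 + l*(-2*t - 9) - 14*t - 14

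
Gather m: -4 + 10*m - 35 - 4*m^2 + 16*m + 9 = -4*m^2 + 26*m - 30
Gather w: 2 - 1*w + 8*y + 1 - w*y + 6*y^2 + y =w*(-y - 1) + 6*y^2 + 9*y + 3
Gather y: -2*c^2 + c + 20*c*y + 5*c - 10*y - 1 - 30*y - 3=-2*c^2 + 6*c + y*(20*c - 40) - 4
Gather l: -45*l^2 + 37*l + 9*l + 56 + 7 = -45*l^2 + 46*l + 63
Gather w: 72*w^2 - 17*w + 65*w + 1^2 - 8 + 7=72*w^2 + 48*w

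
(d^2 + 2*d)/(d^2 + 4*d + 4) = d/(d + 2)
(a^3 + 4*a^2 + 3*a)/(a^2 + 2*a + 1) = a*(a + 3)/(a + 1)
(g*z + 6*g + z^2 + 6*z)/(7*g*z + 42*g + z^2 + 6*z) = (g + z)/(7*g + z)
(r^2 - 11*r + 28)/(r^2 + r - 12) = (r^2 - 11*r + 28)/(r^2 + r - 12)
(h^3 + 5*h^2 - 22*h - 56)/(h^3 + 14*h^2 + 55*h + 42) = (h^2 - 2*h - 8)/(h^2 + 7*h + 6)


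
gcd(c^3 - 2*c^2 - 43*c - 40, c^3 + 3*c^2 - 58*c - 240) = c^2 - 3*c - 40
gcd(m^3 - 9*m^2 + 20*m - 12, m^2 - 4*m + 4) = m - 2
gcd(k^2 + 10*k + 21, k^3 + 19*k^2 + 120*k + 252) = k + 7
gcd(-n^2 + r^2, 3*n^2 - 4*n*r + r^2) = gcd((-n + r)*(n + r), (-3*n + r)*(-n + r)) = -n + r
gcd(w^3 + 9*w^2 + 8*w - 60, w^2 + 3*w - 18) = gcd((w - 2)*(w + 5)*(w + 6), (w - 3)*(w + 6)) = w + 6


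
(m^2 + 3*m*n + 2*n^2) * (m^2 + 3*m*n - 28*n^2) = m^4 + 6*m^3*n - 17*m^2*n^2 - 78*m*n^3 - 56*n^4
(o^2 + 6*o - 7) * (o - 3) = o^3 + 3*o^2 - 25*o + 21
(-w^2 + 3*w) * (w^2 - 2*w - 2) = -w^4 + 5*w^3 - 4*w^2 - 6*w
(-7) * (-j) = 7*j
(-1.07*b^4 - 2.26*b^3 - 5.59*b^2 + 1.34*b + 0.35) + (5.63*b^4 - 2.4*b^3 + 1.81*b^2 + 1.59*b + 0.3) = 4.56*b^4 - 4.66*b^3 - 3.78*b^2 + 2.93*b + 0.65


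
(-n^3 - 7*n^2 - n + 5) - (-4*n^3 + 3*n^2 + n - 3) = 3*n^3 - 10*n^2 - 2*n + 8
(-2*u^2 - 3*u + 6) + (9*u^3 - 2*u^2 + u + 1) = 9*u^3 - 4*u^2 - 2*u + 7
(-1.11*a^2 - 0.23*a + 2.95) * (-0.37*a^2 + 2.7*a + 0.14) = 0.4107*a^4 - 2.9119*a^3 - 1.8679*a^2 + 7.9328*a + 0.413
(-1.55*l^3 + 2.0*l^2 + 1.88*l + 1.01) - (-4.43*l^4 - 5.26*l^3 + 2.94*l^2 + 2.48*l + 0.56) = 4.43*l^4 + 3.71*l^3 - 0.94*l^2 - 0.6*l + 0.45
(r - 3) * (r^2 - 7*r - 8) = r^3 - 10*r^2 + 13*r + 24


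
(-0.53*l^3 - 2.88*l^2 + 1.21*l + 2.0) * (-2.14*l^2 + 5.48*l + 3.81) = 1.1342*l^5 + 3.2588*l^4 - 20.3911*l^3 - 8.622*l^2 + 15.5701*l + 7.62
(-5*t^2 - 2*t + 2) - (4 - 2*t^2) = -3*t^2 - 2*t - 2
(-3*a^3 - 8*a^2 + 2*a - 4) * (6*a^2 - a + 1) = -18*a^5 - 45*a^4 + 17*a^3 - 34*a^2 + 6*a - 4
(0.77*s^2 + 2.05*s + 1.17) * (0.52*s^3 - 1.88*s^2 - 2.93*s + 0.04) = 0.4004*s^5 - 0.3816*s^4 - 5.5017*s^3 - 8.1753*s^2 - 3.3461*s + 0.0468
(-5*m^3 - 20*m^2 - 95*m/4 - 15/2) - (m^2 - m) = -5*m^3 - 21*m^2 - 91*m/4 - 15/2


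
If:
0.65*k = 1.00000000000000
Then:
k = 1.54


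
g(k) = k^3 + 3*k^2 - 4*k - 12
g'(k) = 3*k^2 + 6*k - 4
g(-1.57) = -2.20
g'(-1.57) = -6.03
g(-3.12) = -0.69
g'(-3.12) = 6.48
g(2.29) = 6.58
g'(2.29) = 25.47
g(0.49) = -13.12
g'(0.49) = -0.34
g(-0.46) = -9.62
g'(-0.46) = -6.13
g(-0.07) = -11.71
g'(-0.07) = -4.41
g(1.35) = -9.47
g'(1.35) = 9.57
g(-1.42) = -3.13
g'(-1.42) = -6.47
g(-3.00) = 0.00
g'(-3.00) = 5.00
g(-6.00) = -96.00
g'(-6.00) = 68.00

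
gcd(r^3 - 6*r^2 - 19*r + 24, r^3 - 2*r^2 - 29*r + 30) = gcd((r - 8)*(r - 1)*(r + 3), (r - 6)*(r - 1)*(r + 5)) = r - 1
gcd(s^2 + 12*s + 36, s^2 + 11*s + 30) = s + 6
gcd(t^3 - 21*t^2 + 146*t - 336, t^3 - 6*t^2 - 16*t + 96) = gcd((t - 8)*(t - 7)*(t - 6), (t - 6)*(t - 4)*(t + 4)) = t - 6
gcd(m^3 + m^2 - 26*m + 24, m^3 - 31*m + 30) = m^2 + 5*m - 6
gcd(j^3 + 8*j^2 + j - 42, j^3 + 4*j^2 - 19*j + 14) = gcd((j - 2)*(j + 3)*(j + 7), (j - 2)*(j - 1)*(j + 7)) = j^2 + 5*j - 14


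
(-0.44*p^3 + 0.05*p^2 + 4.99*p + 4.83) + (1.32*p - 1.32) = -0.44*p^3 + 0.05*p^2 + 6.31*p + 3.51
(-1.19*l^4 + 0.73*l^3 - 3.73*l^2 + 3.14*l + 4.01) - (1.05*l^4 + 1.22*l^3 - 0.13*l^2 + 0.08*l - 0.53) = -2.24*l^4 - 0.49*l^3 - 3.6*l^2 + 3.06*l + 4.54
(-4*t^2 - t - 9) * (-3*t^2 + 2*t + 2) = 12*t^4 - 5*t^3 + 17*t^2 - 20*t - 18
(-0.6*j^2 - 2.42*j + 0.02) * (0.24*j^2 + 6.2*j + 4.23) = -0.144*j^4 - 4.3008*j^3 - 17.5372*j^2 - 10.1126*j + 0.0846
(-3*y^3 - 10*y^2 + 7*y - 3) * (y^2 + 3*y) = -3*y^5 - 19*y^4 - 23*y^3 + 18*y^2 - 9*y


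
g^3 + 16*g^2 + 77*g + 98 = (g + 2)*(g + 7)^2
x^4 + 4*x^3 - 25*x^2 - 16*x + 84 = (x - 3)*(x - 2)*(x + 2)*(x + 7)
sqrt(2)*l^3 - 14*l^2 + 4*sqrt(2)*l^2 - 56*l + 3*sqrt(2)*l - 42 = (l + 3)*(l - 7*sqrt(2))*(sqrt(2)*l + sqrt(2))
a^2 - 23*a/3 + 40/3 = (a - 5)*(a - 8/3)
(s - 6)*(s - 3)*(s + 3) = s^3 - 6*s^2 - 9*s + 54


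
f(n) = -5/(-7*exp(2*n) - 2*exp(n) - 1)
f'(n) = -5*(14*exp(2*n) + 2*exp(n))/(-7*exp(2*n) - 2*exp(n) - 1)^2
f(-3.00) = 4.48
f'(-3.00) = -0.54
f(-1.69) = 3.11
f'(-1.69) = -1.64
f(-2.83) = 4.38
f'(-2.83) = -0.64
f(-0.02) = 0.52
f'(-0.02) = -0.82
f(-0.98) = 1.83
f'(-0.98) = -1.82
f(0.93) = 0.10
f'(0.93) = -0.18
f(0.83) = 0.12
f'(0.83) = -0.22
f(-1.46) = 2.71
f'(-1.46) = -1.80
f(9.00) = 0.00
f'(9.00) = 0.00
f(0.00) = 0.50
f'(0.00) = -0.80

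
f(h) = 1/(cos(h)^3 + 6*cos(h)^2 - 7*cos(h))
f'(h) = (3*sin(h)*cos(h)^2 + 12*sin(h)*cos(h) - 7*sin(h))/(cos(h)^3 + 6*cos(h)^2 - 7*cos(h))^2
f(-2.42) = 0.12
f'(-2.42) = 0.14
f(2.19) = 0.17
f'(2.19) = -0.30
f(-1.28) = -0.67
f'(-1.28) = 1.43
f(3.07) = 0.08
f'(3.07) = -0.01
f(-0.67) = -0.76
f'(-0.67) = -1.52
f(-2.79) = 0.09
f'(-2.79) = 0.04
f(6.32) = -184.62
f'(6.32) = 10020.89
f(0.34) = -2.33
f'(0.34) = 12.67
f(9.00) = 0.09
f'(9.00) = -0.06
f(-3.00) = 0.08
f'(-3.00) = 0.02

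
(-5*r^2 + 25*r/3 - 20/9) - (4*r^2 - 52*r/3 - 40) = -9*r^2 + 77*r/3 + 340/9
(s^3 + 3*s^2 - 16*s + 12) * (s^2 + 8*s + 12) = s^5 + 11*s^4 + 20*s^3 - 80*s^2 - 96*s + 144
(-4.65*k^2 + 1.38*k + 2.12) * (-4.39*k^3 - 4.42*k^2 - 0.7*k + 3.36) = 20.4135*k^5 + 14.4948*k^4 - 12.1514*k^3 - 25.9604*k^2 + 3.1528*k + 7.1232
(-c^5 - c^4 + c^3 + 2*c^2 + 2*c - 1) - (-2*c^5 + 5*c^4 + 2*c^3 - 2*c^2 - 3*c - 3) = c^5 - 6*c^4 - c^3 + 4*c^2 + 5*c + 2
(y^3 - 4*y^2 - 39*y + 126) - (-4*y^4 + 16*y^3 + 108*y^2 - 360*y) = 4*y^4 - 15*y^3 - 112*y^2 + 321*y + 126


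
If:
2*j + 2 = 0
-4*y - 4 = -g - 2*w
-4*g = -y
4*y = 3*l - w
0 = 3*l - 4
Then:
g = 4/47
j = -1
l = 4/3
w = 124/47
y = 16/47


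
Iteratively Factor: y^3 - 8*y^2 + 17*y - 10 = (y - 5)*(y^2 - 3*y + 2) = (y - 5)*(y - 1)*(y - 2)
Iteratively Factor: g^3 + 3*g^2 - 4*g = (g)*(g^2 + 3*g - 4) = g*(g - 1)*(g + 4)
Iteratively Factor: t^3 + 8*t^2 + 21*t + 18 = (t + 2)*(t^2 + 6*t + 9) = (t + 2)*(t + 3)*(t + 3)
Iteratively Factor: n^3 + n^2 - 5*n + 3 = (n - 1)*(n^2 + 2*n - 3) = (n - 1)^2*(n + 3)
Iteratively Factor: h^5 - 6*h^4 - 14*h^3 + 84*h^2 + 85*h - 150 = (h + 2)*(h^4 - 8*h^3 + 2*h^2 + 80*h - 75) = (h - 5)*(h + 2)*(h^3 - 3*h^2 - 13*h + 15) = (h - 5)*(h + 2)*(h + 3)*(h^2 - 6*h + 5) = (h - 5)*(h - 1)*(h + 2)*(h + 3)*(h - 5)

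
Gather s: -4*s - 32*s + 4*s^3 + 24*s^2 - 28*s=4*s^3 + 24*s^2 - 64*s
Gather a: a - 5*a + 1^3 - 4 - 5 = -4*a - 8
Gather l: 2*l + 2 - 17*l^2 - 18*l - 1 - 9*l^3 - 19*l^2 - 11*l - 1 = -9*l^3 - 36*l^2 - 27*l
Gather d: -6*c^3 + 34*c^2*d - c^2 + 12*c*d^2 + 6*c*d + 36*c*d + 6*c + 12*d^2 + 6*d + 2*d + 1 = -6*c^3 - c^2 + 6*c + d^2*(12*c + 12) + d*(34*c^2 + 42*c + 8) + 1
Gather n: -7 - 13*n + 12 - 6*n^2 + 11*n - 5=-6*n^2 - 2*n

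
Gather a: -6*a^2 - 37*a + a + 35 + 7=-6*a^2 - 36*a + 42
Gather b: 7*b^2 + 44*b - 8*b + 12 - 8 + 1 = 7*b^2 + 36*b + 5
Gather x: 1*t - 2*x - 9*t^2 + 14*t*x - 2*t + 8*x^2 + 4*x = -9*t^2 - t + 8*x^2 + x*(14*t + 2)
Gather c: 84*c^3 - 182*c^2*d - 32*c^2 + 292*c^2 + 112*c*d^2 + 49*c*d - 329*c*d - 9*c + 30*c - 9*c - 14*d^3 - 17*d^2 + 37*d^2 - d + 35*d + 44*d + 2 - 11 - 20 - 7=84*c^3 + c^2*(260 - 182*d) + c*(112*d^2 - 280*d + 12) - 14*d^3 + 20*d^2 + 78*d - 36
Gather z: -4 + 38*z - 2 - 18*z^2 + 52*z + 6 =-18*z^2 + 90*z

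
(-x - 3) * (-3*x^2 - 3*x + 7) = 3*x^3 + 12*x^2 + 2*x - 21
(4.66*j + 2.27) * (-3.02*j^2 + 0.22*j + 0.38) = -14.0732*j^3 - 5.8302*j^2 + 2.2702*j + 0.8626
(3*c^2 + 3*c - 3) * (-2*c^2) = -6*c^4 - 6*c^3 + 6*c^2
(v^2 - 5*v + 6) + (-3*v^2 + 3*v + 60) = -2*v^2 - 2*v + 66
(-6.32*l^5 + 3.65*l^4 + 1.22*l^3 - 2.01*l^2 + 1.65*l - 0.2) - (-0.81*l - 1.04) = -6.32*l^5 + 3.65*l^4 + 1.22*l^3 - 2.01*l^2 + 2.46*l + 0.84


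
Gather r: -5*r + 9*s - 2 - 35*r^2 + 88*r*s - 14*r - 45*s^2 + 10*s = -35*r^2 + r*(88*s - 19) - 45*s^2 + 19*s - 2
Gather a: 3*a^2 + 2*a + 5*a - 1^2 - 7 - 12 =3*a^2 + 7*a - 20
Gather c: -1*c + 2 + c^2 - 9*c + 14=c^2 - 10*c + 16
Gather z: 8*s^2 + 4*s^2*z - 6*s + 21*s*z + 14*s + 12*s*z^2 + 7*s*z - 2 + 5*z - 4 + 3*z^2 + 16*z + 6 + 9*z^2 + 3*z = 8*s^2 + 8*s + z^2*(12*s + 12) + z*(4*s^2 + 28*s + 24)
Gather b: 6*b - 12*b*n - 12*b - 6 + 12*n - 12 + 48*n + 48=b*(-12*n - 6) + 60*n + 30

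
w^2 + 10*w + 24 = (w + 4)*(w + 6)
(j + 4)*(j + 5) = j^2 + 9*j + 20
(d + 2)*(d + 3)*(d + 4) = d^3 + 9*d^2 + 26*d + 24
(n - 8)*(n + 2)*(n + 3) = n^3 - 3*n^2 - 34*n - 48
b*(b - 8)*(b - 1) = b^3 - 9*b^2 + 8*b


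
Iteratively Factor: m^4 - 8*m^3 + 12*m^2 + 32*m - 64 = (m + 2)*(m^3 - 10*m^2 + 32*m - 32) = (m - 4)*(m + 2)*(m^2 - 6*m + 8) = (m - 4)*(m - 2)*(m + 2)*(m - 4)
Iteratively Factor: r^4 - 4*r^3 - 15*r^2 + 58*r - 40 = (r + 4)*(r^3 - 8*r^2 + 17*r - 10) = (r - 1)*(r + 4)*(r^2 - 7*r + 10) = (r - 2)*(r - 1)*(r + 4)*(r - 5)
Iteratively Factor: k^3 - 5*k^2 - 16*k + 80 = (k + 4)*(k^2 - 9*k + 20) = (k - 4)*(k + 4)*(k - 5)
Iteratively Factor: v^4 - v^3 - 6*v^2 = (v - 3)*(v^3 + 2*v^2) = v*(v - 3)*(v^2 + 2*v) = v*(v - 3)*(v + 2)*(v)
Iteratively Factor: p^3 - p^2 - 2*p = (p)*(p^2 - p - 2) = p*(p + 1)*(p - 2)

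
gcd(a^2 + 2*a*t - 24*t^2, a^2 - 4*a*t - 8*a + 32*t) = -a + 4*t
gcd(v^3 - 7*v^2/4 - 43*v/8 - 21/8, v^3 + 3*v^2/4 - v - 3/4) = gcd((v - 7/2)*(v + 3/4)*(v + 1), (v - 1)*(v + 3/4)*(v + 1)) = v^2 + 7*v/4 + 3/4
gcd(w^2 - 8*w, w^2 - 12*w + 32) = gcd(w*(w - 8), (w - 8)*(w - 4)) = w - 8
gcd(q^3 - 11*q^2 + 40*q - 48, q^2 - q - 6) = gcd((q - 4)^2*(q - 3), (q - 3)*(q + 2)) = q - 3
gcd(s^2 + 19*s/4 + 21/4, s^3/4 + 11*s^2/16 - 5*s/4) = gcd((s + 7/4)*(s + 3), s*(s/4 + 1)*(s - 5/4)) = 1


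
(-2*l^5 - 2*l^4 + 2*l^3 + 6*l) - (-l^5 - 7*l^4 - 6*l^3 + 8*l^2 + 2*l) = -l^5 + 5*l^4 + 8*l^3 - 8*l^2 + 4*l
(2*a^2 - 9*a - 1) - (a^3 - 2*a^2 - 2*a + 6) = -a^3 + 4*a^2 - 7*a - 7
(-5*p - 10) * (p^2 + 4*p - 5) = -5*p^3 - 30*p^2 - 15*p + 50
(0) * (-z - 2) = 0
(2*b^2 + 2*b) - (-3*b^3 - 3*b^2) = 3*b^3 + 5*b^2 + 2*b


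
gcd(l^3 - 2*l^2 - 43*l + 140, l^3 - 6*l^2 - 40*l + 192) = l - 4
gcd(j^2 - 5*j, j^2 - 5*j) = j^2 - 5*j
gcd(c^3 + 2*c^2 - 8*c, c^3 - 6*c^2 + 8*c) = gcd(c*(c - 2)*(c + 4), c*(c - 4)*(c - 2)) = c^2 - 2*c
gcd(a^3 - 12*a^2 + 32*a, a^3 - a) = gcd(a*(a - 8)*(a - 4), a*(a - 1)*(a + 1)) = a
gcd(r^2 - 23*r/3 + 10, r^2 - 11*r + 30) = r - 6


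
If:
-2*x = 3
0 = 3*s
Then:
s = 0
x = -3/2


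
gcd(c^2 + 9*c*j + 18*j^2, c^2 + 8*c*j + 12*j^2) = c + 6*j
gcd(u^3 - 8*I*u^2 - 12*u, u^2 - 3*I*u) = u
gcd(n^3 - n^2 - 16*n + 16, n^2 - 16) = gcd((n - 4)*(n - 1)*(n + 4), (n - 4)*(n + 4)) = n^2 - 16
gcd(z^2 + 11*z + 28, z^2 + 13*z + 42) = z + 7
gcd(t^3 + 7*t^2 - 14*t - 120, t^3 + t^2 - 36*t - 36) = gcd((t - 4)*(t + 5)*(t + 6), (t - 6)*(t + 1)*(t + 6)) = t + 6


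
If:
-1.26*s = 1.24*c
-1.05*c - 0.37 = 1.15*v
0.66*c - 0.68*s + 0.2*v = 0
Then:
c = 0.06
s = -0.06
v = -0.37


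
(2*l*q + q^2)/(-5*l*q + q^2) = (2*l + q)/(-5*l + q)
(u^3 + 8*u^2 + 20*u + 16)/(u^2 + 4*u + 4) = u + 4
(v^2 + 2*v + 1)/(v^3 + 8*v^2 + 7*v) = (v + 1)/(v*(v + 7))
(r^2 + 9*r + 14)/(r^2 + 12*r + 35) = (r + 2)/(r + 5)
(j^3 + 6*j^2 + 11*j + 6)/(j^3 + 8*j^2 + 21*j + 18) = (j + 1)/(j + 3)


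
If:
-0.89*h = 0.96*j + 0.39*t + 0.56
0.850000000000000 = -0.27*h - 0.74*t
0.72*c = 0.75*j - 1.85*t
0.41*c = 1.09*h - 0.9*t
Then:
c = 2.84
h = 0.09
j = -0.19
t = -1.18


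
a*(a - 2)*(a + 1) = a^3 - a^2 - 2*a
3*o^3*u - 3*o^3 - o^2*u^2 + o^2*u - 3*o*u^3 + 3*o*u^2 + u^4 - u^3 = (-3*o + u)*(-o + u)*(o + u)*(u - 1)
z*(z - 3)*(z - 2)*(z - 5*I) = z^4 - 5*z^3 - 5*I*z^3 + 6*z^2 + 25*I*z^2 - 30*I*z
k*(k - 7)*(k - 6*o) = k^3 - 6*k^2*o - 7*k^2 + 42*k*o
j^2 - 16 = (j - 4)*(j + 4)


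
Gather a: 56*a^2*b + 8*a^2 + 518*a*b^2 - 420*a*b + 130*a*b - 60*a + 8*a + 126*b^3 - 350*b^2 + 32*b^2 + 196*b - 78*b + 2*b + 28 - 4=a^2*(56*b + 8) + a*(518*b^2 - 290*b - 52) + 126*b^3 - 318*b^2 + 120*b + 24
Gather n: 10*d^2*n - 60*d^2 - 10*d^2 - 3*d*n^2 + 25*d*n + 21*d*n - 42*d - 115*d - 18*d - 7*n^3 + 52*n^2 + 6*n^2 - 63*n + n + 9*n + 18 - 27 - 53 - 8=-70*d^2 - 175*d - 7*n^3 + n^2*(58 - 3*d) + n*(10*d^2 + 46*d - 53) - 70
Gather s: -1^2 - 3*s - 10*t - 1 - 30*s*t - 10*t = s*(-30*t - 3) - 20*t - 2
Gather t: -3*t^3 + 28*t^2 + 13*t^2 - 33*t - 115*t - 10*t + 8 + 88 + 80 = -3*t^3 + 41*t^2 - 158*t + 176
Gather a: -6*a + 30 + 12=42 - 6*a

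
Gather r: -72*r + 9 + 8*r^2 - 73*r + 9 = 8*r^2 - 145*r + 18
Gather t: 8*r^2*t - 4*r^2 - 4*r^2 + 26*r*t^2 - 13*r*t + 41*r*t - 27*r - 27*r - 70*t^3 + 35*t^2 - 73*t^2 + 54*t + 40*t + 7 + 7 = -8*r^2 - 54*r - 70*t^3 + t^2*(26*r - 38) + t*(8*r^2 + 28*r + 94) + 14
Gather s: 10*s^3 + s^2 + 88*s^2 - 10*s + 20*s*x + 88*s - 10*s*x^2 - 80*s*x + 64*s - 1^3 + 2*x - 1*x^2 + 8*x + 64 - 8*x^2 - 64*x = 10*s^3 + 89*s^2 + s*(-10*x^2 - 60*x + 142) - 9*x^2 - 54*x + 63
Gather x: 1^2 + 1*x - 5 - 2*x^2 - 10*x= -2*x^2 - 9*x - 4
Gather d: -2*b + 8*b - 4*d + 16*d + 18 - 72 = 6*b + 12*d - 54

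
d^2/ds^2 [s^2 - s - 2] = 2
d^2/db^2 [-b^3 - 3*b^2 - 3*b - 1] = -6*b - 6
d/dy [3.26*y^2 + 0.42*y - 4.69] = 6.52*y + 0.42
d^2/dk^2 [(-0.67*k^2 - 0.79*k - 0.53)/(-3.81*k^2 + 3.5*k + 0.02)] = (40.804338*k^3 + 46.467522*k^2 - 42.044112*k + 12.955708)/(55.306341*k^6 - 152.41905*k^5 + 139.146534*k^4 - 41.2748*k^3 - 0.730428*k^2 - 0.0042*k - 8.0e-6)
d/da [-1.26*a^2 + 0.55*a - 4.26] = 0.55 - 2.52*a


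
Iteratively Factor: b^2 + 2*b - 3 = (b - 1)*(b + 3)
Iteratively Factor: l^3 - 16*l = (l)*(l^2 - 16) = l*(l - 4)*(l + 4)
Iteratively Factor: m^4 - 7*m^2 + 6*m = (m + 3)*(m^3 - 3*m^2 + 2*m) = (m - 1)*(m + 3)*(m^2 - 2*m) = m*(m - 1)*(m + 3)*(m - 2)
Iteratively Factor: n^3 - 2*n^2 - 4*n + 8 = (n + 2)*(n^2 - 4*n + 4) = (n - 2)*(n + 2)*(n - 2)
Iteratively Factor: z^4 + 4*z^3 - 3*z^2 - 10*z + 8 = (z - 1)*(z^3 + 5*z^2 + 2*z - 8) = (z - 1)^2*(z^2 + 6*z + 8) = (z - 1)^2*(z + 4)*(z + 2)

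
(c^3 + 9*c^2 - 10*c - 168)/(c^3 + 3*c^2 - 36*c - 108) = (c^2 + 3*c - 28)/(c^2 - 3*c - 18)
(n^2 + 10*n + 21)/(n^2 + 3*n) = (n + 7)/n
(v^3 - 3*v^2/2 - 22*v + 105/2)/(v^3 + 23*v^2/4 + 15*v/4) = 2*(2*v^2 - 13*v + 21)/(v*(4*v + 3))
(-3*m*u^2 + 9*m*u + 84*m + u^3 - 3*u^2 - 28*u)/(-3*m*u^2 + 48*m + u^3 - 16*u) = (u - 7)/(u - 4)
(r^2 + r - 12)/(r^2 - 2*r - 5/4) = 4*(-r^2 - r + 12)/(-4*r^2 + 8*r + 5)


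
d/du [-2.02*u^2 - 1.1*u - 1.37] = -4.04*u - 1.1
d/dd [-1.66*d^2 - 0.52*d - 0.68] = -3.32*d - 0.52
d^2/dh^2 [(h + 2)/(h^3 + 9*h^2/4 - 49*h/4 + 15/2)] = 8*((h + 2)*(12*h^2 + 18*h - 49)^2 + (-12*h^2 - 18*h - 3*(h + 2)*(4*h + 3) + 49)*(4*h^3 + 9*h^2 - 49*h + 30))/(4*h^3 + 9*h^2 - 49*h + 30)^3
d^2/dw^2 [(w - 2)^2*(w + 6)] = 6*w + 4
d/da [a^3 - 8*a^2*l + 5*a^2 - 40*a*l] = 3*a^2 - 16*a*l + 10*a - 40*l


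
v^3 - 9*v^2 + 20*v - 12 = (v - 6)*(v - 2)*(v - 1)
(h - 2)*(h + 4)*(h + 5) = h^3 + 7*h^2 + 2*h - 40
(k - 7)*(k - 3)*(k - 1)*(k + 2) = k^4 - 9*k^3 + 9*k^2 + 41*k - 42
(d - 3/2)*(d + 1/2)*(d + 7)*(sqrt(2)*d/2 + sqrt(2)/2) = sqrt(2)*d^4/2 + 7*sqrt(2)*d^3/2 - 7*sqrt(2)*d^2/8 - 13*sqrt(2)*d/2 - 21*sqrt(2)/8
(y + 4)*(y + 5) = y^2 + 9*y + 20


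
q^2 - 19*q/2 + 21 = (q - 6)*(q - 7/2)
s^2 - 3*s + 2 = (s - 2)*(s - 1)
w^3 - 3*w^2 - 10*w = w*(w - 5)*(w + 2)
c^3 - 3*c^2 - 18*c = c*(c - 6)*(c + 3)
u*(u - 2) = u^2 - 2*u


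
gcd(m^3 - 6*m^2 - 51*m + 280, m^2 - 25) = m - 5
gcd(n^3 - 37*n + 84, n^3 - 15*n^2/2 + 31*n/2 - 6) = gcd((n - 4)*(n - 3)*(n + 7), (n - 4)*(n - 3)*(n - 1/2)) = n^2 - 7*n + 12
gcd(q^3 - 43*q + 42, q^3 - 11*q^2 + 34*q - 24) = q^2 - 7*q + 6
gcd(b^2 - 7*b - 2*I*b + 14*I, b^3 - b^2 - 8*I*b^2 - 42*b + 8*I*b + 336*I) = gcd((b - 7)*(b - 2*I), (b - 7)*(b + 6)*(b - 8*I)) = b - 7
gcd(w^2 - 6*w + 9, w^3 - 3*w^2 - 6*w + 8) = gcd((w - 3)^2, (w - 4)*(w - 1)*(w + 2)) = 1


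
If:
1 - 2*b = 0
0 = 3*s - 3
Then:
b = 1/2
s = 1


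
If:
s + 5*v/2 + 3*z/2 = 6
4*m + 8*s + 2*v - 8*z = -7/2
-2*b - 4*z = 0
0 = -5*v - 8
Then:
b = -2*z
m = 5*z - 803/40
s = 10 - 3*z/2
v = -8/5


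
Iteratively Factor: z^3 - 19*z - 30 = (z - 5)*(z^2 + 5*z + 6) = (z - 5)*(z + 2)*(z + 3)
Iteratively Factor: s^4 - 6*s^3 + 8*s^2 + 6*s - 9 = (s - 1)*(s^3 - 5*s^2 + 3*s + 9) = (s - 3)*(s - 1)*(s^2 - 2*s - 3) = (s - 3)^2*(s - 1)*(s + 1)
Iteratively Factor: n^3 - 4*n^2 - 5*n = (n + 1)*(n^2 - 5*n) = n*(n + 1)*(n - 5)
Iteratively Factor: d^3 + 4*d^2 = (d)*(d^2 + 4*d) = d^2*(d + 4)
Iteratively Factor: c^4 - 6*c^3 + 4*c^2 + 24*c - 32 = (c - 2)*(c^3 - 4*c^2 - 4*c + 16) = (c - 2)*(c + 2)*(c^2 - 6*c + 8) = (c - 4)*(c - 2)*(c + 2)*(c - 2)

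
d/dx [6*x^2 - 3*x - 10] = 12*x - 3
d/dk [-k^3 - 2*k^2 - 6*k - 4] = -3*k^2 - 4*k - 6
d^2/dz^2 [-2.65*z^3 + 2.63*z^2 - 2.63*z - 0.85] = 5.26 - 15.9*z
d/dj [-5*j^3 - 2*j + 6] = -15*j^2 - 2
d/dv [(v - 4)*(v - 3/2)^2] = (2*v - 3)*(6*v - 19)/4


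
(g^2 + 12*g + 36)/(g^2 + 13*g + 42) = (g + 6)/(g + 7)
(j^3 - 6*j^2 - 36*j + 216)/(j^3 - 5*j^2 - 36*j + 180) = (j - 6)/(j - 5)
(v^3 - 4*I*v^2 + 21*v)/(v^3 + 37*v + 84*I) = v/(v + 4*I)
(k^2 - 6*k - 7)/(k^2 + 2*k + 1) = (k - 7)/(k + 1)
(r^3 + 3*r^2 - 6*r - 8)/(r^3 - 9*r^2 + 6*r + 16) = (r + 4)/(r - 8)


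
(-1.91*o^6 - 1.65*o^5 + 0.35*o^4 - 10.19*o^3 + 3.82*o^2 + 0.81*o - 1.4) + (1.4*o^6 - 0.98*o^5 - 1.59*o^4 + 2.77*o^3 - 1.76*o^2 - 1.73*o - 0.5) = -0.51*o^6 - 2.63*o^5 - 1.24*o^4 - 7.42*o^3 + 2.06*o^2 - 0.92*o - 1.9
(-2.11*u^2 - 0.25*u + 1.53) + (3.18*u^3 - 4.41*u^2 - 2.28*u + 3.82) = 3.18*u^3 - 6.52*u^2 - 2.53*u + 5.35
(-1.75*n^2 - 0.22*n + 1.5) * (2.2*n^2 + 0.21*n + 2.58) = -3.85*n^4 - 0.8515*n^3 - 1.2612*n^2 - 0.2526*n + 3.87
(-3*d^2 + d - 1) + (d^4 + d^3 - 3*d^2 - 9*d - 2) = d^4 + d^3 - 6*d^2 - 8*d - 3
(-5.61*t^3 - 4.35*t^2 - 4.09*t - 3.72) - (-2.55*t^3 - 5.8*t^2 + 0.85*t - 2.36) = -3.06*t^3 + 1.45*t^2 - 4.94*t - 1.36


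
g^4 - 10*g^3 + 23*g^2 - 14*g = g*(g - 7)*(g - 2)*(g - 1)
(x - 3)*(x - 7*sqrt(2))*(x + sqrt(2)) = x^3 - 6*sqrt(2)*x^2 - 3*x^2 - 14*x + 18*sqrt(2)*x + 42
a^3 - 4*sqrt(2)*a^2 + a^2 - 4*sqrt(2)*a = a*(a + 1)*(a - 4*sqrt(2))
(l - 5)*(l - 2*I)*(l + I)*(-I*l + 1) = -I*l^4 + 5*I*l^3 - 3*I*l^2 + 2*l + 15*I*l - 10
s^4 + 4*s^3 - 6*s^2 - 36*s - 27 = (s - 3)*(s + 1)*(s + 3)^2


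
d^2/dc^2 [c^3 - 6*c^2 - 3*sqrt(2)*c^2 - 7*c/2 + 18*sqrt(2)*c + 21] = 6*c - 12 - 6*sqrt(2)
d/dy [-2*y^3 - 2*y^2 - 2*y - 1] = -6*y^2 - 4*y - 2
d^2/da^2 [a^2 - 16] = 2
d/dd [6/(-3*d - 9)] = 2/(d + 3)^2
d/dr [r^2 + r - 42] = 2*r + 1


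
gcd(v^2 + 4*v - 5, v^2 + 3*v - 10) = v + 5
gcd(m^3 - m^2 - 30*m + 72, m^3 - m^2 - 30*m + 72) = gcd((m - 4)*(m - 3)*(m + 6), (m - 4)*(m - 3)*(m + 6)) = m^3 - m^2 - 30*m + 72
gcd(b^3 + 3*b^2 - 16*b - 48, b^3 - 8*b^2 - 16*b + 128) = b^2 - 16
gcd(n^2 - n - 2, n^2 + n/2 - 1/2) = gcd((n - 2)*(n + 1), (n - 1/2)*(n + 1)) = n + 1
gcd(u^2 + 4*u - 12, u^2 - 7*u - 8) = 1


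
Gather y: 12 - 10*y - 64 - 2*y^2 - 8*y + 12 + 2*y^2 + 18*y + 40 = 0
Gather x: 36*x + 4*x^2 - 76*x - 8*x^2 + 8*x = -4*x^2 - 32*x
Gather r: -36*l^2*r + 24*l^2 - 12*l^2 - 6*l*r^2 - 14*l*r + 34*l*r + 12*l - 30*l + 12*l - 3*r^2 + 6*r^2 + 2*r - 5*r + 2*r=12*l^2 - 6*l + r^2*(3 - 6*l) + r*(-36*l^2 + 20*l - 1)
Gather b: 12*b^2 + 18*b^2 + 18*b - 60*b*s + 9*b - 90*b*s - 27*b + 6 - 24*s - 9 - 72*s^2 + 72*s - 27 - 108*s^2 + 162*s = 30*b^2 - 150*b*s - 180*s^2 + 210*s - 30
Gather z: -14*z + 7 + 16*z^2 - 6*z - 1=16*z^2 - 20*z + 6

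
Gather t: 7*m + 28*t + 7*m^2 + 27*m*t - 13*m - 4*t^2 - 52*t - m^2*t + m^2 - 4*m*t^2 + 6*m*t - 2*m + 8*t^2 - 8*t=8*m^2 - 8*m + t^2*(4 - 4*m) + t*(-m^2 + 33*m - 32)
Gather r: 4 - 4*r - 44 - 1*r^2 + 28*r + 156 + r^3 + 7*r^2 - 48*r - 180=r^3 + 6*r^2 - 24*r - 64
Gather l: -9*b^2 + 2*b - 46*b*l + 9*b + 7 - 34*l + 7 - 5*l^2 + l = -9*b^2 + 11*b - 5*l^2 + l*(-46*b - 33) + 14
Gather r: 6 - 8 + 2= 0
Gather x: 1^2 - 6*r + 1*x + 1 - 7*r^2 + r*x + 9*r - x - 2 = -7*r^2 + r*x + 3*r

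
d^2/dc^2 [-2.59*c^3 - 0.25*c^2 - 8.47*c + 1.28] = -15.54*c - 0.5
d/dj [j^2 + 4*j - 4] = 2*j + 4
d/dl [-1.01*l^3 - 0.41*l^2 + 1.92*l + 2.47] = -3.03*l^2 - 0.82*l + 1.92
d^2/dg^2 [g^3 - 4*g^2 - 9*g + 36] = 6*g - 8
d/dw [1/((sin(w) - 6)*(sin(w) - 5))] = (11 - 2*sin(w))*cos(w)/((sin(w) - 6)^2*(sin(w) - 5)^2)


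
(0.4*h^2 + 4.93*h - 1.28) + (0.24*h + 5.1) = 0.4*h^2 + 5.17*h + 3.82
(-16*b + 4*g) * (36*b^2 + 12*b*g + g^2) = -576*b^3 - 48*b^2*g + 32*b*g^2 + 4*g^3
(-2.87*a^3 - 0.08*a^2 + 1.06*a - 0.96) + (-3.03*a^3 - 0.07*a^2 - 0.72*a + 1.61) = -5.9*a^3 - 0.15*a^2 + 0.34*a + 0.65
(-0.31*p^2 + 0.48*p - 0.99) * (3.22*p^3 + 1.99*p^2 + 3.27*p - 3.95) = -0.9982*p^5 + 0.9287*p^4 - 3.2463*p^3 + 0.824*p^2 - 5.1333*p + 3.9105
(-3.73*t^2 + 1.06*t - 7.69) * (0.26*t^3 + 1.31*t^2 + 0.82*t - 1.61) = -0.9698*t^5 - 4.6107*t^4 - 3.6694*t^3 - 3.1994*t^2 - 8.0124*t + 12.3809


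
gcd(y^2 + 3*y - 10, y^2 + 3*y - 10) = y^2 + 3*y - 10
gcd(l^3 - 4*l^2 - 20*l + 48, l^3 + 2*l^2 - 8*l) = l^2 + 2*l - 8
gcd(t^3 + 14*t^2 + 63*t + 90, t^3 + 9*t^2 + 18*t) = t^2 + 9*t + 18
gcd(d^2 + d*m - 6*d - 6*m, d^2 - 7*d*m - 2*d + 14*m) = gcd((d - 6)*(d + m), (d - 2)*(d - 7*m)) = 1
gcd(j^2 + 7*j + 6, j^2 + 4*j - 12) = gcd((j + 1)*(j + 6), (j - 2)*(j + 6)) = j + 6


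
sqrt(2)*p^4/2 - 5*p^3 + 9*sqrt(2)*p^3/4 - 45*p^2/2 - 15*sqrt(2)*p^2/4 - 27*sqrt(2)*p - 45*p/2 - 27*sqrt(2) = (p + 3/2)*(p + 3)*(p - 6*sqrt(2))*(sqrt(2)*p/2 + 1)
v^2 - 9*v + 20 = (v - 5)*(v - 4)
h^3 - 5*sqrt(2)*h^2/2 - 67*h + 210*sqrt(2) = (h - 5*sqrt(2))*(h - 7*sqrt(2)/2)*(h + 6*sqrt(2))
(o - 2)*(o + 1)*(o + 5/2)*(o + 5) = o^4 + 13*o^3/2 + 3*o^2 - 55*o/2 - 25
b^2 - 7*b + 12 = (b - 4)*(b - 3)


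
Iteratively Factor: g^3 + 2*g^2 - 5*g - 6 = (g + 1)*(g^2 + g - 6) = (g - 2)*(g + 1)*(g + 3)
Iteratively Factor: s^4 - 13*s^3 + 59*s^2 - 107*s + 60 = (s - 3)*(s^3 - 10*s^2 + 29*s - 20) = (s - 3)*(s - 1)*(s^2 - 9*s + 20) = (s - 5)*(s - 3)*(s - 1)*(s - 4)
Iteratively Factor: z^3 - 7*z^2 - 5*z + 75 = (z + 3)*(z^2 - 10*z + 25) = (z - 5)*(z + 3)*(z - 5)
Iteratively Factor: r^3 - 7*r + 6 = (r - 1)*(r^2 + r - 6) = (r - 2)*(r - 1)*(r + 3)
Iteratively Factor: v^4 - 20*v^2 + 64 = (v - 2)*(v^3 + 2*v^2 - 16*v - 32) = (v - 4)*(v - 2)*(v^2 + 6*v + 8) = (v - 4)*(v - 2)*(v + 2)*(v + 4)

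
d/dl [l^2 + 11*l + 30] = 2*l + 11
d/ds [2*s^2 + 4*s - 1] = 4*s + 4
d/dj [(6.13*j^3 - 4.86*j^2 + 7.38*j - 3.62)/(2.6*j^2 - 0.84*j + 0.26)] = (15.938*j^4 - 10.2984*j^3 - 10.3242*j^2 + 16.2968*j - 1.122)/(6.76*j^4 - 4.368*j^3 + 2.0576*j^2 - 0.4368*j + 0.0676)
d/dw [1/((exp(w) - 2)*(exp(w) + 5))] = (-2*exp(w) - 3)*exp(w)/(exp(4*w) + 6*exp(3*w) - 11*exp(2*w) - 60*exp(w) + 100)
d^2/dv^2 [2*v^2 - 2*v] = 4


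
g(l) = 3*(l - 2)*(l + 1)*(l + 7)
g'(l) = 3*(l - 2)*(l + 1) + 3*(l - 2)*(l + 7) + 3*(l + 1)*(l + 7)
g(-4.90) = 169.53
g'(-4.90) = 12.69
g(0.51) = -50.69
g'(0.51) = -6.30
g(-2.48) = 89.91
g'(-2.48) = -60.93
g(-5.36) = 157.88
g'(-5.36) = 38.61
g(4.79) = 571.37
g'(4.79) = 351.94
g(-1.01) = 0.54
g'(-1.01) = -54.18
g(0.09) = -44.28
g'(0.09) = -23.69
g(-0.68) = -16.26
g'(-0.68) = -47.32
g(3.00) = 120.00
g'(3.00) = 162.00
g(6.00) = 1092.00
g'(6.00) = 513.00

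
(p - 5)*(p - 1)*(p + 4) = p^3 - 2*p^2 - 19*p + 20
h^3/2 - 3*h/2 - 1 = (h/2 + 1/2)*(h - 2)*(h + 1)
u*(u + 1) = u^2 + u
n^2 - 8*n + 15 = (n - 5)*(n - 3)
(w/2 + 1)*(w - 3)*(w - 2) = w^3/2 - 3*w^2/2 - 2*w + 6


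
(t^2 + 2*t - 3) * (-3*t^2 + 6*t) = -3*t^4 + 21*t^2 - 18*t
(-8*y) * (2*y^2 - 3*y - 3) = -16*y^3 + 24*y^2 + 24*y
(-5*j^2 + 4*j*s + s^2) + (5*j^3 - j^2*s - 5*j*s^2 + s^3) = 5*j^3 - j^2*s - 5*j^2 - 5*j*s^2 + 4*j*s + s^3 + s^2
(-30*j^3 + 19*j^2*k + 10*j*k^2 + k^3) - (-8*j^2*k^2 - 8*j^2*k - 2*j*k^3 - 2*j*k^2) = -30*j^3 + 8*j^2*k^2 + 27*j^2*k + 2*j*k^3 + 12*j*k^2 + k^3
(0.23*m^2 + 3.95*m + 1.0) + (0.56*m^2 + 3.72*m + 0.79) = 0.79*m^2 + 7.67*m + 1.79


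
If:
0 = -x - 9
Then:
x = -9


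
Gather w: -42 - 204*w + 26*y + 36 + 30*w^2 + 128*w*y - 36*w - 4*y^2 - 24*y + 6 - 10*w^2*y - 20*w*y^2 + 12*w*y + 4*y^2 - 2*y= w^2*(30 - 10*y) + w*(-20*y^2 + 140*y - 240)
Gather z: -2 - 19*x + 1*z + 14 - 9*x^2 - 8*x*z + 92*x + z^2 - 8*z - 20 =-9*x^2 + 73*x + z^2 + z*(-8*x - 7) - 8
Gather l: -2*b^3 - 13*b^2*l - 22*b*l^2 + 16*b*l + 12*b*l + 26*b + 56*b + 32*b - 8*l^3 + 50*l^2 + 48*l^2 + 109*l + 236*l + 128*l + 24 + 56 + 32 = -2*b^3 + 114*b - 8*l^3 + l^2*(98 - 22*b) + l*(-13*b^2 + 28*b + 473) + 112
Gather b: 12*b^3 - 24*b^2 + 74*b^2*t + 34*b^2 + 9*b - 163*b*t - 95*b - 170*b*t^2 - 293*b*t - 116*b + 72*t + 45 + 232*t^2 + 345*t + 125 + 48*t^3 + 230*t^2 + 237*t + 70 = 12*b^3 + b^2*(74*t + 10) + b*(-170*t^2 - 456*t - 202) + 48*t^3 + 462*t^2 + 654*t + 240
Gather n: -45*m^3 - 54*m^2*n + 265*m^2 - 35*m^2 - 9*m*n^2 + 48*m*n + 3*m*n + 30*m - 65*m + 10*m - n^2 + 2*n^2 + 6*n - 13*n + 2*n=-45*m^3 + 230*m^2 - 25*m + n^2*(1 - 9*m) + n*(-54*m^2 + 51*m - 5)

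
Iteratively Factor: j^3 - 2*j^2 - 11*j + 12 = (j + 3)*(j^2 - 5*j + 4) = (j - 4)*(j + 3)*(j - 1)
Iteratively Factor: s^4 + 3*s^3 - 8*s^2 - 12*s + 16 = (s + 2)*(s^3 + s^2 - 10*s + 8) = (s + 2)*(s + 4)*(s^2 - 3*s + 2) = (s - 2)*(s + 2)*(s + 4)*(s - 1)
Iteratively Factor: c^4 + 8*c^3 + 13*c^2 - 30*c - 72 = (c + 3)*(c^3 + 5*c^2 - 2*c - 24) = (c + 3)*(c + 4)*(c^2 + c - 6) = (c - 2)*(c + 3)*(c + 4)*(c + 3)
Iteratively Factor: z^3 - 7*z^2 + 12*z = (z - 3)*(z^2 - 4*z) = (z - 4)*(z - 3)*(z)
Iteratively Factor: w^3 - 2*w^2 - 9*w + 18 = (w + 3)*(w^2 - 5*w + 6) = (w - 2)*(w + 3)*(w - 3)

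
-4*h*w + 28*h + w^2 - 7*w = (-4*h + w)*(w - 7)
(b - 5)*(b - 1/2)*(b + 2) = b^3 - 7*b^2/2 - 17*b/2 + 5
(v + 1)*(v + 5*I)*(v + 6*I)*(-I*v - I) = -I*v^4 + 11*v^3 - 2*I*v^3 + 22*v^2 + 29*I*v^2 + 11*v + 60*I*v + 30*I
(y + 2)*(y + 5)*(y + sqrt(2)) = y^3 + sqrt(2)*y^2 + 7*y^2 + 7*sqrt(2)*y + 10*y + 10*sqrt(2)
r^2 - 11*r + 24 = (r - 8)*(r - 3)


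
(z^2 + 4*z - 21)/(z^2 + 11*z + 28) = (z - 3)/(z + 4)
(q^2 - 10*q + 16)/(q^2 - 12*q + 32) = (q - 2)/(q - 4)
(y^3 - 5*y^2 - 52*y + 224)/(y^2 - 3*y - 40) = (y^2 + 3*y - 28)/(y + 5)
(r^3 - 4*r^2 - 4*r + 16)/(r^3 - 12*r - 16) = (r - 2)/(r + 2)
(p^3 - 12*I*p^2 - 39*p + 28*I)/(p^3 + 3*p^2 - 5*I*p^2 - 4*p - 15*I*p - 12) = (p - 7*I)/(p + 3)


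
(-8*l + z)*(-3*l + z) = 24*l^2 - 11*l*z + z^2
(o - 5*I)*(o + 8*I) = o^2 + 3*I*o + 40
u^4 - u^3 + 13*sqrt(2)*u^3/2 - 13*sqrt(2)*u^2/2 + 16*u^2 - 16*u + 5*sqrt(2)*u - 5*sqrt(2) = (u - 1)*(u + sqrt(2)/2)*(u + sqrt(2))*(u + 5*sqrt(2))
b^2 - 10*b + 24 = (b - 6)*(b - 4)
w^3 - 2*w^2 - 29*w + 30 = (w - 6)*(w - 1)*(w + 5)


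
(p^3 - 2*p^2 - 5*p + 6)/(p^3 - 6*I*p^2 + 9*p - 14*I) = (p^3 - 2*p^2 - 5*p + 6)/(p^3 - 6*I*p^2 + 9*p - 14*I)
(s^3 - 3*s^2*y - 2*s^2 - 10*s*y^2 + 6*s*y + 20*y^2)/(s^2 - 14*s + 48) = (s^3 - 3*s^2*y - 2*s^2 - 10*s*y^2 + 6*s*y + 20*y^2)/(s^2 - 14*s + 48)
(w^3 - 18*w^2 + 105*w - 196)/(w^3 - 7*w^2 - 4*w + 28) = (w^2 - 11*w + 28)/(w^2 - 4)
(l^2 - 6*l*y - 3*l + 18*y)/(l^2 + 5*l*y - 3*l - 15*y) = (l - 6*y)/(l + 5*y)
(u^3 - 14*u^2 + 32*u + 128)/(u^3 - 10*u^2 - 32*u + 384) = (u + 2)/(u + 6)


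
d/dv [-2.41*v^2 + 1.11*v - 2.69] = 1.11 - 4.82*v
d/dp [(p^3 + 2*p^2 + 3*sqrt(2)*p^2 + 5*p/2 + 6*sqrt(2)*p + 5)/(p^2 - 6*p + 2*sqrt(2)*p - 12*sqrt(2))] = (p^4 - 12*p^3 + 4*sqrt(2)*p^3 - 56*sqrt(2)*p^2 - 5*p^2/2 - 154*p - 48*sqrt(2)*p - 114 - 40*sqrt(2))/(p^4 - 12*p^3 + 4*sqrt(2)*p^3 - 48*sqrt(2)*p^2 + 44*p^2 - 96*p + 144*sqrt(2)*p + 288)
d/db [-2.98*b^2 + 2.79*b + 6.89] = 2.79 - 5.96*b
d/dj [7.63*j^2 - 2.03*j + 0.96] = 15.26*j - 2.03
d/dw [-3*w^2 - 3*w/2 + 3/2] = -6*w - 3/2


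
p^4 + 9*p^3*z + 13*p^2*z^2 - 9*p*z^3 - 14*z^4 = (p - z)*(p + z)*(p + 2*z)*(p + 7*z)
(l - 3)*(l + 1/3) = l^2 - 8*l/3 - 1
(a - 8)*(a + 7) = a^2 - a - 56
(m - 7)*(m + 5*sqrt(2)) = m^2 - 7*m + 5*sqrt(2)*m - 35*sqrt(2)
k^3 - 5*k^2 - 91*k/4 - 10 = (k - 8)*(k + 1/2)*(k + 5/2)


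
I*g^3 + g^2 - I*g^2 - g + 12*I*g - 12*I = (g - 4*I)*(g + 3*I)*(I*g - I)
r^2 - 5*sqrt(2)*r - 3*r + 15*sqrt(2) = (r - 3)*(r - 5*sqrt(2))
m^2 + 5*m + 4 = (m + 1)*(m + 4)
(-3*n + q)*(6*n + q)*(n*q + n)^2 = -18*n^4*q^2 - 36*n^4*q - 18*n^4 + 3*n^3*q^3 + 6*n^3*q^2 + 3*n^3*q + n^2*q^4 + 2*n^2*q^3 + n^2*q^2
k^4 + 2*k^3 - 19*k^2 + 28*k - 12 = (k - 2)*(k - 1)^2*(k + 6)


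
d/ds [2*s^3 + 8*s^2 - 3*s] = 6*s^2 + 16*s - 3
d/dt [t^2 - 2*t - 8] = 2*t - 2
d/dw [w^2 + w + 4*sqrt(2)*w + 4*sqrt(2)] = 2*w + 1 + 4*sqrt(2)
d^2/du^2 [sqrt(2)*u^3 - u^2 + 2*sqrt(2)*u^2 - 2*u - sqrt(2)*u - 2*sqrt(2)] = 6*sqrt(2)*u - 2 + 4*sqrt(2)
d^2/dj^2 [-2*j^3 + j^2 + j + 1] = 2 - 12*j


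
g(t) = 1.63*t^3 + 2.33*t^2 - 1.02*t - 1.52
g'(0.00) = -1.02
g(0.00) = -1.52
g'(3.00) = 56.97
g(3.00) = 60.40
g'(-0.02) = -1.11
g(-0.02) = -1.50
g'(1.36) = 14.36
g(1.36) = 5.50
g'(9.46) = 480.68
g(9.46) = 1577.29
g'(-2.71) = 22.26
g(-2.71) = -14.09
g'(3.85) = 89.40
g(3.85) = 122.11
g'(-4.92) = 94.42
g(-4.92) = -134.23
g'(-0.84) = -1.48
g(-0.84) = 0.01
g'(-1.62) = 4.26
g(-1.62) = -0.68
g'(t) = 4.89*t^2 + 4.66*t - 1.02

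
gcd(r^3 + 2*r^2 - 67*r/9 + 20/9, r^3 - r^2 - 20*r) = r + 4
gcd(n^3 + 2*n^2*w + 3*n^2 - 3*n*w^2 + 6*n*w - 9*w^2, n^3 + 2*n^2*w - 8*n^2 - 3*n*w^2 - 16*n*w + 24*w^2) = -n^2 - 2*n*w + 3*w^2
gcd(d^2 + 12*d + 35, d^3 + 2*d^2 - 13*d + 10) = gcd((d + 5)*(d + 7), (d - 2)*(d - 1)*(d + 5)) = d + 5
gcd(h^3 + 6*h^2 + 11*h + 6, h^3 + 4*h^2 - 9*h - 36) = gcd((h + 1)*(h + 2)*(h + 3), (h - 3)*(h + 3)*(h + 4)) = h + 3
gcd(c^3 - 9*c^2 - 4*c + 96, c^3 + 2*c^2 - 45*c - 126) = c + 3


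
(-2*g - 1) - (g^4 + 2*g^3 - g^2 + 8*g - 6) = -g^4 - 2*g^3 + g^2 - 10*g + 5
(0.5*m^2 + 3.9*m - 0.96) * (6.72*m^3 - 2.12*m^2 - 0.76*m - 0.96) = 3.36*m^5 + 25.148*m^4 - 15.0992*m^3 - 1.4088*m^2 - 3.0144*m + 0.9216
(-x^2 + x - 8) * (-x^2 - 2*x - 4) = x^4 + x^3 + 10*x^2 + 12*x + 32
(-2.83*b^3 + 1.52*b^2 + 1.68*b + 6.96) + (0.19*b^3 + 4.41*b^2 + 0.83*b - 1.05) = -2.64*b^3 + 5.93*b^2 + 2.51*b + 5.91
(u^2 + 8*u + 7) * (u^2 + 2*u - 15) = u^4 + 10*u^3 + 8*u^2 - 106*u - 105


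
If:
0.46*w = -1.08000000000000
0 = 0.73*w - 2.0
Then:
No Solution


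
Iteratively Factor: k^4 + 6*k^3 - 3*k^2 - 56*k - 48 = (k + 4)*(k^3 + 2*k^2 - 11*k - 12) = (k + 1)*(k + 4)*(k^2 + k - 12) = (k + 1)*(k + 4)^2*(k - 3)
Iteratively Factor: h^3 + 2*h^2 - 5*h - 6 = (h + 3)*(h^2 - h - 2) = (h - 2)*(h + 3)*(h + 1)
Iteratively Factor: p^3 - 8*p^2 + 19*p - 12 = (p - 1)*(p^2 - 7*p + 12) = (p - 3)*(p - 1)*(p - 4)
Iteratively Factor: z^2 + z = (z + 1)*(z)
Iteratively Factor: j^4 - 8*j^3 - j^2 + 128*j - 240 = (j - 5)*(j^3 - 3*j^2 - 16*j + 48) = (j - 5)*(j - 4)*(j^2 + j - 12) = (j - 5)*(j - 4)*(j - 3)*(j + 4)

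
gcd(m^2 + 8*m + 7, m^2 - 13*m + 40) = 1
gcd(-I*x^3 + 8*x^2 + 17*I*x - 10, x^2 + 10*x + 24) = 1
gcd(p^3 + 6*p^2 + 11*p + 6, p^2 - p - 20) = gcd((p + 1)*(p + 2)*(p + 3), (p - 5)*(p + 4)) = 1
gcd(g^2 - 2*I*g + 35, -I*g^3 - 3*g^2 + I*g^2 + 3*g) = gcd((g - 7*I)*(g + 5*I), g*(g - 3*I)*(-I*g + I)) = 1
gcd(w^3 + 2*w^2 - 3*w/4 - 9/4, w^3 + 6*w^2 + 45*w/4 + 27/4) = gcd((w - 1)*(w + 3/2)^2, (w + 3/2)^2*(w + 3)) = w^2 + 3*w + 9/4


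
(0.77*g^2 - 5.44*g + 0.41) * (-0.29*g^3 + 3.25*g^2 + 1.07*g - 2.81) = -0.2233*g^5 + 4.0801*g^4 - 16.975*g^3 - 6.652*g^2 + 15.7251*g - 1.1521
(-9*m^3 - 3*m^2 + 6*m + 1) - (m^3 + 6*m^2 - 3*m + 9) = -10*m^3 - 9*m^2 + 9*m - 8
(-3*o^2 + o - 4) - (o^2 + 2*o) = -4*o^2 - o - 4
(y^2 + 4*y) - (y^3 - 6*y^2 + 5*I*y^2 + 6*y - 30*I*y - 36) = -y^3 + 7*y^2 - 5*I*y^2 - 2*y + 30*I*y + 36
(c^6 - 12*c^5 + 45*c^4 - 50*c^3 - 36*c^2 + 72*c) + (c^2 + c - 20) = c^6 - 12*c^5 + 45*c^4 - 50*c^3 - 35*c^2 + 73*c - 20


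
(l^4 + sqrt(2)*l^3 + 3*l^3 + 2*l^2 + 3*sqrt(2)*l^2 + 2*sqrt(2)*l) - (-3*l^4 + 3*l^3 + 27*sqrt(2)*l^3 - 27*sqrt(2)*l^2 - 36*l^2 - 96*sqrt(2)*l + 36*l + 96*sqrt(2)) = 4*l^4 - 26*sqrt(2)*l^3 + 38*l^2 + 30*sqrt(2)*l^2 - 36*l + 98*sqrt(2)*l - 96*sqrt(2)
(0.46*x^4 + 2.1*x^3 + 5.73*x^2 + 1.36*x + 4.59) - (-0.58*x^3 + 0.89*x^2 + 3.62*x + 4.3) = 0.46*x^4 + 2.68*x^3 + 4.84*x^2 - 2.26*x + 0.29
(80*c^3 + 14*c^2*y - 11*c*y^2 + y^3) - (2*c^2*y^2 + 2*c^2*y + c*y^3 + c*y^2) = 80*c^3 - 2*c^2*y^2 + 12*c^2*y - c*y^3 - 12*c*y^2 + y^3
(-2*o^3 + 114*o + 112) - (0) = -2*o^3 + 114*o + 112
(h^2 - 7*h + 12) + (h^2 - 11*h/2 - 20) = 2*h^2 - 25*h/2 - 8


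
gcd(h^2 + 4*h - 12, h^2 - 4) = h - 2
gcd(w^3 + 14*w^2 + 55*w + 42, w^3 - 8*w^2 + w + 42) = 1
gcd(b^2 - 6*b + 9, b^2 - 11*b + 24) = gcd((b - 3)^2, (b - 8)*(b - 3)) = b - 3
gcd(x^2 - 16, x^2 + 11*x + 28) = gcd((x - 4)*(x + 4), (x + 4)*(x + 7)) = x + 4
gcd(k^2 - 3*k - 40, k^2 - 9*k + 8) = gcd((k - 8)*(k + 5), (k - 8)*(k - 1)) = k - 8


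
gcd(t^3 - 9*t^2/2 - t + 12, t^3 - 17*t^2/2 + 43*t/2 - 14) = t - 4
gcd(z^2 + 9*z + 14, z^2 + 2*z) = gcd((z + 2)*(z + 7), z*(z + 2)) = z + 2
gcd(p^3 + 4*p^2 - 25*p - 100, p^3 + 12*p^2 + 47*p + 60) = p^2 + 9*p + 20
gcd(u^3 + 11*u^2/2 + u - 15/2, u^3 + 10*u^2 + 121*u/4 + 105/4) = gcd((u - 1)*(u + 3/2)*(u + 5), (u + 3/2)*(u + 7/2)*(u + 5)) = u^2 + 13*u/2 + 15/2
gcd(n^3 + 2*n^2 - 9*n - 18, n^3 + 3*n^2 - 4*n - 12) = n^2 + 5*n + 6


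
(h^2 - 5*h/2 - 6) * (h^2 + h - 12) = h^4 - 3*h^3/2 - 41*h^2/2 + 24*h + 72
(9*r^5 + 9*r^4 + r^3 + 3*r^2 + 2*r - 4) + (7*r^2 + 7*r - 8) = 9*r^5 + 9*r^4 + r^3 + 10*r^2 + 9*r - 12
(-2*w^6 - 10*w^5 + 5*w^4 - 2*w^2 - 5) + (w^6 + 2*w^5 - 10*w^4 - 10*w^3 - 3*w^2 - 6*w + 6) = -w^6 - 8*w^5 - 5*w^4 - 10*w^3 - 5*w^2 - 6*w + 1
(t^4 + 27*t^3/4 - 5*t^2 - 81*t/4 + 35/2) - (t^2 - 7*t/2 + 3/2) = t^4 + 27*t^3/4 - 6*t^2 - 67*t/4 + 16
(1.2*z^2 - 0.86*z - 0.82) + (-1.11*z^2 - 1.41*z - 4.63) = 0.0899999999999999*z^2 - 2.27*z - 5.45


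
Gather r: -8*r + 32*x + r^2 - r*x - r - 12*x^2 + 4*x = r^2 + r*(-x - 9) - 12*x^2 + 36*x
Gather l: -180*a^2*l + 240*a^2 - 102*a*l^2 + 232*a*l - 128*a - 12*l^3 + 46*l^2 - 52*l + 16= 240*a^2 - 128*a - 12*l^3 + l^2*(46 - 102*a) + l*(-180*a^2 + 232*a - 52) + 16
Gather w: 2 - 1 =1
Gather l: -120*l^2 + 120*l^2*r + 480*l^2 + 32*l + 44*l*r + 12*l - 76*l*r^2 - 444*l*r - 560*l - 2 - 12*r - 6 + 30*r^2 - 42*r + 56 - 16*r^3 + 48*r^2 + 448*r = l^2*(120*r + 360) + l*(-76*r^2 - 400*r - 516) - 16*r^3 + 78*r^2 + 394*r + 48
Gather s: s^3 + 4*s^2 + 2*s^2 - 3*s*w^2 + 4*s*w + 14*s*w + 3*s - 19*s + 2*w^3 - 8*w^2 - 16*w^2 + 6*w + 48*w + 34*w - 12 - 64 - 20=s^3 + 6*s^2 + s*(-3*w^2 + 18*w - 16) + 2*w^3 - 24*w^2 + 88*w - 96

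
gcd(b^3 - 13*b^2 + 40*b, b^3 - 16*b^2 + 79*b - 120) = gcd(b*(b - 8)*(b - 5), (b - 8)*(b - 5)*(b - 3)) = b^2 - 13*b + 40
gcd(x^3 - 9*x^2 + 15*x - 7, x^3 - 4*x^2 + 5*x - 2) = x^2 - 2*x + 1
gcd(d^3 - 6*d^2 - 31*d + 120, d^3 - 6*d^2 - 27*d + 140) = d + 5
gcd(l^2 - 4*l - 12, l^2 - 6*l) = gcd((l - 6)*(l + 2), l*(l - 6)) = l - 6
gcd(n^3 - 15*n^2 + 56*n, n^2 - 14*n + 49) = n - 7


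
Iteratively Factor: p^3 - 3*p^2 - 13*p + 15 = (p - 1)*(p^2 - 2*p - 15) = (p - 1)*(p + 3)*(p - 5)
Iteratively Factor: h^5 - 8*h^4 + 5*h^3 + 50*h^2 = (h - 5)*(h^4 - 3*h^3 - 10*h^2) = (h - 5)*(h + 2)*(h^3 - 5*h^2) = h*(h - 5)*(h + 2)*(h^2 - 5*h) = h^2*(h - 5)*(h + 2)*(h - 5)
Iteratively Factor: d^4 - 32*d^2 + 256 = (d + 4)*(d^3 - 4*d^2 - 16*d + 64) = (d + 4)^2*(d^2 - 8*d + 16) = (d - 4)*(d + 4)^2*(d - 4)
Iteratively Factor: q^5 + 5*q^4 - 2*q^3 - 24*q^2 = (q + 4)*(q^4 + q^3 - 6*q^2) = q*(q + 4)*(q^3 + q^2 - 6*q) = q*(q + 3)*(q + 4)*(q^2 - 2*q) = q^2*(q + 3)*(q + 4)*(q - 2)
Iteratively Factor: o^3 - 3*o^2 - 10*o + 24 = (o + 3)*(o^2 - 6*o + 8) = (o - 4)*(o + 3)*(o - 2)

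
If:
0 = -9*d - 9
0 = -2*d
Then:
No Solution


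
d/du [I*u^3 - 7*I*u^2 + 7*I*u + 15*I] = I*(3*u^2 - 14*u + 7)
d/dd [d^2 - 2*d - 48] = 2*d - 2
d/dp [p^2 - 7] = 2*p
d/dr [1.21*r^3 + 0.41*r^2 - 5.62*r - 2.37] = 3.63*r^2 + 0.82*r - 5.62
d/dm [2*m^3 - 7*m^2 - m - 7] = 6*m^2 - 14*m - 1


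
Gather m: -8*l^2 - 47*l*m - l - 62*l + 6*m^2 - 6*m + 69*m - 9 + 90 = -8*l^2 - 63*l + 6*m^2 + m*(63 - 47*l) + 81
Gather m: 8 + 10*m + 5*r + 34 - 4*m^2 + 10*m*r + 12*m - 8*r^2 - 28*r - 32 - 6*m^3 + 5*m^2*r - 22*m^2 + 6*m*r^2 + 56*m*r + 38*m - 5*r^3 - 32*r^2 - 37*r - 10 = -6*m^3 + m^2*(5*r - 26) + m*(6*r^2 + 66*r + 60) - 5*r^3 - 40*r^2 - 60*r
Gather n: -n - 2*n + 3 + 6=9 - 3*n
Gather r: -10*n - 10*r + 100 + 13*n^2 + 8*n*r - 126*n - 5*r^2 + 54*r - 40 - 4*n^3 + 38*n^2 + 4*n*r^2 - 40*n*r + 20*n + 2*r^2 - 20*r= -4*n^3 + 51*n^2 - 116*n + r^2*(4*n - 3) + r*(24 - 32*n) + 60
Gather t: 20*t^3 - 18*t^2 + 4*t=20*t^3 - 18*t^2 + 4*t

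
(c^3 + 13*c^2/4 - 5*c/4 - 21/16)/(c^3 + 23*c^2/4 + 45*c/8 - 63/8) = (c + 1/2)/(c + 3)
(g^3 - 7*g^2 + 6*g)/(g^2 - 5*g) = (g^2 - 7*g + 6)/(g - 5)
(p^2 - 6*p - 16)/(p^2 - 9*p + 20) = (p^2 - 6*p - 16)/(p^2 - 9*p + 20)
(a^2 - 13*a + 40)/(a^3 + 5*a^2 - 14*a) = (a^2 - 13*a + 40)/(a*(a^2 + 5*a - 14))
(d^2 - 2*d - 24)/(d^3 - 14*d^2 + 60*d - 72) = (d + 4)/(d^2 - 8*d + 12)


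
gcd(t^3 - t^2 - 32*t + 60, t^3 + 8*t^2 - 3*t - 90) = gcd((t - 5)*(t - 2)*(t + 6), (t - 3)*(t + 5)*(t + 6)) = t + 6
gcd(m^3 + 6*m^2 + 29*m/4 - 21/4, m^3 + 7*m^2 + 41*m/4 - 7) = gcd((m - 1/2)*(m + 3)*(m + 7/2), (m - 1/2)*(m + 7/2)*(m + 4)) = m^2 + 3*m - 7/4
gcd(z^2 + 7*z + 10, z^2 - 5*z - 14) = z + 2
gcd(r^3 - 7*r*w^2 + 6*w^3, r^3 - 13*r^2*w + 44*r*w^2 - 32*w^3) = r - w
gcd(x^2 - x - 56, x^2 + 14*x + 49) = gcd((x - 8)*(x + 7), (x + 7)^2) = x + 7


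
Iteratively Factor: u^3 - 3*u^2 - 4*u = (u + 1)*(u^2 - 4*u) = (u - 4)*(u + 1)*(u)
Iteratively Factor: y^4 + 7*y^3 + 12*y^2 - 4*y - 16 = (y + 4)*(y^3 + 3*y^2 - 4) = (y + 2)*(y + 4)*(y^2 + y - 2) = (y + 2)^2*(y + 4)*(y - 1)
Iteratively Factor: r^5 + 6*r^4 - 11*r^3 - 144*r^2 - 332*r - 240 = (r - 5)*(r^4 + 11*r^3 + 44*r^2 + 76*r + 48) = (r - 5)*(r + 3)*(r^3 + 8*r^2 + 20*r + 16) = (r - 5)*(r + 2)*(r + 3)*(r^2 + 6*r + 8) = (r - 5)*(r + 2)^2*(r + 3)*(r + 4)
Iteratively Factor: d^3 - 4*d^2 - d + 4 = (d - 4)*(d^2 - 1) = (d - 4)*(d - 1)*(d + 1)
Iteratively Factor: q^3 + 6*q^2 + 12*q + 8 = (q + 2)*(q^2 + 4*q + 4) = (q + 2)^2*(q + 2)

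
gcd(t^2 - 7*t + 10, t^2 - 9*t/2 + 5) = t - 2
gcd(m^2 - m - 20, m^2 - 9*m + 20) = m - 5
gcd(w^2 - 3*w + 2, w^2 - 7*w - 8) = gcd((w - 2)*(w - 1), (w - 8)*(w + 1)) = 1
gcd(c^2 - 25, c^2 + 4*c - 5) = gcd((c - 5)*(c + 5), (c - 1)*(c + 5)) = c + 5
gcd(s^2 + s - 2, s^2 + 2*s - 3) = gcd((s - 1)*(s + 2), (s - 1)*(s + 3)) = s - 1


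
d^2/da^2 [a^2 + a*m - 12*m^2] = 2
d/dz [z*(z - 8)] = 2*z - 8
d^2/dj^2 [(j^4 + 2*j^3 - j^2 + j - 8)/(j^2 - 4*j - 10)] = 2*(j^6 - 12*j^5 + 18*j^4 + 369*j^3 + 786*j^2 + 726*j - 348)/(j^6 - 12*j^5 + 18*j^4 + 176*j^3 - 180*j^2 - 1200*j - 1000)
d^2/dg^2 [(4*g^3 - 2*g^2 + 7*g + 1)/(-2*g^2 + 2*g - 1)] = 28*(-2*g^3 + 3*g - 1)/(8*g^6 - 24*g^5 + 36*g^4 - 32*g^3 + 18*g^2 - 6*g + 1)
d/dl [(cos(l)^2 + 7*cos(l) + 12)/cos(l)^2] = (7*cos(l) + 24)*sin(l)/cos(l)^3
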